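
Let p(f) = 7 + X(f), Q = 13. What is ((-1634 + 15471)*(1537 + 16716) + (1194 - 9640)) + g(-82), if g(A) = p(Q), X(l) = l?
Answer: 252558335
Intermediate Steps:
p(f) = 7 + f
g(A) = 20 (g(A) = 7 + 13 = 20)
((-1634 + 15471)*(1537 + 16716) + (1194 - 9640)) + g(-82) = ((-1634 + 15471)*(1537 + 16716) + (1194 - 9640)) + 20 = (13837*18253 - 8446) + 20 = (252566761 - 8446) + 20 = 252558315 + 20 = 252558335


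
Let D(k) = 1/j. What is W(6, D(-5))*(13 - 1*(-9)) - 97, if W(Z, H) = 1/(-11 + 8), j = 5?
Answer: -313/3 ≈ -104.33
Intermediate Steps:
D(k) = ⅕ (D(k) = 1/5 = ⅕)
W(Z, H) = -⅓ (W(Z, H) = 1/(-3) = -⅓)
W(6, D(-5))*(13 - 1*(-9)) - 97 = -(13 - 1*(-9))/3 - 97 = -(13 + 9)/3 - 97 = -⅓*22 - 97 = -22/3 - 97 = -313/3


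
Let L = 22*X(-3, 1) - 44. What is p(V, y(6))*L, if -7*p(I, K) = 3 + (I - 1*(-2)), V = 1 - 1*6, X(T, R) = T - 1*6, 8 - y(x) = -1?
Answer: 0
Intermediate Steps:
y(x) = 9 (y(x) = 8 - 1*(-1) = 8 + 1 = 9)
X(T, R) = -6 + T (X(T, R) = T - 6 = -6 + T)
V = -5 (V = 1 - 6 = -5)
L = -242 (L = 22*(-6 - 3) - 44 = 22*(-9) - 44 = -198 - 44 = -242)
p(I, K) = -5/7 - I/7 (p(I, K) = -(3 + (I - 1*(-2)))/7 = -(3 + (I + 2))/7 = -(3 + (2 + I))/7 = -(5 + I)/7 = -5/7 - I/7)
p(V, y(6))*L = (-5/7 - ⅐*(-5))*(-242) = (-5/7 + 5/7)*(-242) = 0*(-242) = 0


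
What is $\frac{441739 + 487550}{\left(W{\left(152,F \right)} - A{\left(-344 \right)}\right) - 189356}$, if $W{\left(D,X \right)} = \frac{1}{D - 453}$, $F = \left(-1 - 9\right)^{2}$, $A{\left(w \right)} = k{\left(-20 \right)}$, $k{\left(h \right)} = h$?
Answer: $- \frac{279715989}{56990137} \approx -4.9081$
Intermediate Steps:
$A{\left(w \right)} = -20$
$F = 100$ ($F = \left(-10\right)^{2} = 100$)
$W{\left(D,X \right)} = \frac{1}{-453 + D}$
$\frac{441739 + 487550}{\left(W{\left(152,F \right)} - A{\left(-344 \right)}\right) - 189356} = \frac{441739 + 487550}{\left(\frac{1}{-453 + 152} - -20\right) - 189356} = \frac{929289}{\left(\frac{1}{-301} + 20\right) - 189356} = \frac{929289}{\left(- \frac{1}{301} + 20\right) - 189356} = \frac{929289}{\frac{6019}{301} - 189356} = \frac{929289}{- \frac{56990137}{301}} = 929289 \left(- \frac{301}{56990137}\right) = - \frac{279715989}{56990137}$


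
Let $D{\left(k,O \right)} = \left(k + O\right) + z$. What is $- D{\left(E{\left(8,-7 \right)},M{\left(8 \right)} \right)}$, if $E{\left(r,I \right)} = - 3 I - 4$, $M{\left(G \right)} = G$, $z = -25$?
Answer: $0$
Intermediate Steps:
$E{\left(r,I \right)} = -4 - 3 I$
$D{\left(k,O \right)} = -25 + O + k$ ($D{\left(k,O \right)} = \left(k + O\right) - 25 = \left(O + k\right) - 25 = -25 + O + k$)
$- D{\left(E{\left(8,-7 \right)},M{\left(8 \right)} \right)} = - (-25 + 8 - -17) = - (-25 + 8 + \left(-4 + 21\right)) = - (-25 + 8 + 17) = \left(-1\right) 0 = 0$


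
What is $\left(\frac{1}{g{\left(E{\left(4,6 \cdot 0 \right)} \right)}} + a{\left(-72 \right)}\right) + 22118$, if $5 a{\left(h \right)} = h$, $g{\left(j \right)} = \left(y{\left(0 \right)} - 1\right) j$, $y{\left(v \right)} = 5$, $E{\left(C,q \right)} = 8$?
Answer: $\frac{3536581}{160} \approx 22104.0$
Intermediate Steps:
$g{\left(j \right)} = 4 j$ ($g{\left(j \right)} = \left(5 - 1\right) j = 4 j$)
$a{\left(h \right)} = \frac{h}{5}$
$\left(\frac{1}{g{\left(E{\left(4,6 \cdot 0 \right)} \right)}} + a{\left(-72 \right)}\right) + 22118 = \left(\frac{1}{4 \cdot 8} + \frac{1}{5} \left(-72\right)\right) + 22118 = \left(\frac{1}{32} - \frac{72}{5}\right) + 22118 = - \frac{2299}{160} + 22118 = \frac{3536581}{160}$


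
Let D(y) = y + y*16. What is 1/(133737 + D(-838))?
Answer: 1/119491 ≈ 8.3688e-6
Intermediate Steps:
D(y) = 17*y (D(y) = y + 16*y = 17*y)
1/(133737 + D(-838)) = 1/(133737 + 17*(-838)) = 1/(133737 - 14246) = 1/119491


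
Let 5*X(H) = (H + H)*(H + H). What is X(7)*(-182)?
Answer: -35672/5 ≈ -7134.4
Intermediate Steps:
X(H) = 4*H²/5 (X(H) = ((H + H)*(H + H))/5 = ((2*H)*(2*H))/5 = (4*H²)/5 = 4*H²/5)
X(7)*(-182) = ((⅘)*7²)*(-182) = ((⅘)*49)*(-182) = (196/5)*(-182) = -35672/5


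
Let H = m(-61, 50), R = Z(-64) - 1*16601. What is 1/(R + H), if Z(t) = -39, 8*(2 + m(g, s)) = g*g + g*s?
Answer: -8/132465 ≈ -6.0393e-5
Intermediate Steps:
m(g, s) = -2 + g**2/8 + g*s/8 (m(g, s) = -2 + (g*g + g*s)/8 = -2 + (g**2 + g*s)/8 = -2 + (g**2/8 + g*s/8) = -2 + g**2/8 + g*s/8)
R = -16640 (R = -39 - 1*16601 = -39 - 16601 = -16640)
H = 655/8 (H = -2 + (1/8)*(-61)**2 + (1/8)*(-61)*50 = -2 + (1/8)*3721 - 1525/4 = -2 + 3721/8 - 1525/4 = 655/8 ≈ 81.875)
1/(R + H) = 1/(-16640 + 655/8) = 1/(-132465/8) = -8/132465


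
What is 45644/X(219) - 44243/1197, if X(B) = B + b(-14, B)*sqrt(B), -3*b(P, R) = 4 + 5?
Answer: 1079639/5985 + 22822*sqrt(219)/7665 ≈ 224.45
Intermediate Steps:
b(P, R) = -3 (b(P, R) = -(4 + 5)/3 = -1/3*9 = -3)
X(B) = B - 3*sqrt(B)
45644/X(219) - 44243/1197 = 45644/(219 - 3*sqrt(219)) - 44243/1197 = -44243/1197 + 45644/(219 - 3*sqrt(219))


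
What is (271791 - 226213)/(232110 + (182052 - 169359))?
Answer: 3506/18831 ≈ 0.18618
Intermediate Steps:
(271791 - 226213)/(232110 + (182052 - 169359)) = 45578/(232110 + 12693) = 45578/244803 = 45578*(1/244803) = 3506/18831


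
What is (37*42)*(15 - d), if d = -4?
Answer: 29526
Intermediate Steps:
(37*42)*(15 - d) = (37*42)*(15 - 1*(-4)) = 1554*(15 + 4) = 1554*19 = 29526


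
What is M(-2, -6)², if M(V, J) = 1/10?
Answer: 1/100 ≈ 0.010000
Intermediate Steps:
M(V, J) = ⅒
M(-2, -6)² = (⅒)² = 1/100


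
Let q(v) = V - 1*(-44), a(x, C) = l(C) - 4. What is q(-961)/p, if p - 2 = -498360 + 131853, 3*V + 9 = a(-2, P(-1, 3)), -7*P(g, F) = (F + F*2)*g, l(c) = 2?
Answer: -121/1099515 ≈ -0.00011005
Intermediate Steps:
P(g, F) = -3*F*g/7 (P(g, F) = -(F + F*2)*g/7 = -(F + 2*F)*g/7 = -3*F*g/7)
a(x, C) = -2 (a(x, C) = 2 - 4 = -2)
V = -11/3 (V = -3 + (⅓)*(-2) = -3 - ⅔ = -11/3 ≈ -3.6667)
p = -366505 (p = 2 + (-498360 + 131853) = 2 - 366507 = -366505)
q(v) = 121/3 (q(v) = -11/3 - 1*(-44) = -11/3 + 44 = 121/3)
q(-961)/p = (121/3)/(-366505) = (121/3)*(-1/366505) = -121/1099515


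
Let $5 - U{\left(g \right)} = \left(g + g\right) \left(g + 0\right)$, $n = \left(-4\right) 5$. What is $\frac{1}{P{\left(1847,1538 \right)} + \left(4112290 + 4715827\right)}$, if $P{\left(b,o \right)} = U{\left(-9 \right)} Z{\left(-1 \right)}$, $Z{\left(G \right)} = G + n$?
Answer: $\frac{1}{8831414} \approx 1.1323 \cdot 10^{-7}$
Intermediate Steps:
$n = -20$
$Z{\left(G \right)} = -20 + G$ ($Z{\left(G \right)} = G - 20 = -20 + G$)
$U{\left(g \right)} = 5 - 2 g^{2}$ ($U{\left(g \right)} = 5 - \left(g + g\right) \left(g + 0\right) = 5 - 2 g g = 5 - 2 g^{2}$)
$P{\left(b,o \right)} = 3297$ ($P{\left(b,o \right)} = \left(5 - 2 \left(-9\right)^{2}\right) \left(-20 - 1\right) = \left(5 - 162\right) \left(-21\right) = \left(-157\right) \left(-21\right) = 3297$)
$\frac{1}{P{\left(1847,1538 \right)} + \left(4112290 + 4715827\right)} = \frac{1}{3297 + \left(4112290 + 4715827\right)} = \frac{1}{3297 + 8828117} = \frac{1}{8831414}$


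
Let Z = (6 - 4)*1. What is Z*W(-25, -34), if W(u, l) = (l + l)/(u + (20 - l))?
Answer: -136/29 ≈ -4.6897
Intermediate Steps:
W(u, l) = 2*l/(20 + u - l) (W(u, l) = (2*l)/(20 + u - l) = 2*l/(20 + u - l))
Z = 2 (Z = 2*1 = 2)
Z*W(-25, -34) = 2*(2*(-34)/(20 - 25 - 1*(-34))) = 2*(2*(-34)/(20 - 25 + 34)) = 2*(2*(-34)/29) = 2*(2*(-34)*(1/29)) = 2*(-68/29) = -136/29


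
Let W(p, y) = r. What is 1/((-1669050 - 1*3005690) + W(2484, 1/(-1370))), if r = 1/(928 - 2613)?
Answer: -1685/7876936901 ≈ -2.1392e-7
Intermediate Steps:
r = -1/1685 (r = 1/(-1685) = -1/1685 ≈ -0.00059347)
W(p, y) = -1/1685
1/((-1669050 - 1*3005690) + W(2484, 1/(-1370))) = 1/((-1669050 - 1*3005690) - 1/1685) = 1/((-1669050 - 3005690) - 1/1685) = 1/(-4674740 - 1/1685) = 1/(-7876936901/1685) = -1685/7876936901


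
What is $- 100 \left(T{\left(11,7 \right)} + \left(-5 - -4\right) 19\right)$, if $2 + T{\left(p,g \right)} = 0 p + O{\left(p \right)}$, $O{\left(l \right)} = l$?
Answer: $1000$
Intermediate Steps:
$T{\left(p,g \right)} = -2 + p$ ($T{\left(p,g \right)} = -2 + \left(0 p + p\right) = -2 + \left(0 + p\right) = -2 + p$)
$- 100 \left(T{\left(11,7 \right)} + \left(-5 - -4\right) 19\right) = - 100 \left(\left(-2 + 11\right) + \left(-5 - -4\right) 19\right) = - 100 \left(9 + \left(-5 + 4\right) 19\right) = - 100 \left(9 - 19\right) = \left(-100\right) \left(-10\right) = 1000$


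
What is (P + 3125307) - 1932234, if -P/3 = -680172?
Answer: 3233589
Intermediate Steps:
P = 2040516 (P = -3*(-680172) = 2040516)
(P + 3125307) - 1932234 = (2040516 + 3125307) - 1932234 = 5165823 - 1932234 = 3233589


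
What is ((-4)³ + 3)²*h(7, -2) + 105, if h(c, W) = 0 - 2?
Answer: -7337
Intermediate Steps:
h(c, W) = -2
((-4)³ + 3)²*h(7, -2) + 105 = ((-4)³ + 3)²*(-2) + 105 = (-64 + 3)²*(-2) + 105 = (-61)²*(-2) + 105 = 3721*(-2) + 105 = -7442 + 105 = -7337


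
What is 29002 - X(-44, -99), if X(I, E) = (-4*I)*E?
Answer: 46426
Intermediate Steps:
X(I, E) = -4*E*I
29002 - X(-44, -99) = 29002 - (-4)*(-99)*(-44) = 29002 - 1*(-17424) = 29002 + 17424 = 46426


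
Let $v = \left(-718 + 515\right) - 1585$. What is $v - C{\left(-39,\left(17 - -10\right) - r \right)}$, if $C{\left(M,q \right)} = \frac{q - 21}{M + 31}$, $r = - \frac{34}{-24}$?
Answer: $- \frac{171593}{96} \approx -1787.4$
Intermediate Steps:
$r = \frac{17}{12}$ ($r = \left(-34\right) \left(- \frac{1}{24}\right) = \frac{17}{12} \approx 1.4167$)
$C{\left(M,q \right)} = \frac{-21 + q}{31 + M}$
$v = -1788$ ($v = -203 - 1585 = -1788$)
$v - C{\left(-39,\left(17 - -10\right) - r \right)} = -1788 - \frac{-21 + \left(\left(17 - -10\right) - \frac{17}{12}\right)}{31 - 39} = -1788 - \frac{-21 + \left(\left(17 + 10\right) - \frac{17}{12}\right)}{-8} = -1788 - - \frac{-21 + \left(27 - \frac{17}{12}\right)}{8} = -1788 - - \frac{-21 + \frac{307}{12}}{8} = -1788 - \left(- \frac{1}{8}\right) \frac{55}{12} = -1788 - - \frac{55}{96} = -1788 + \frac{55}{96} = - \frac{171593}{96}$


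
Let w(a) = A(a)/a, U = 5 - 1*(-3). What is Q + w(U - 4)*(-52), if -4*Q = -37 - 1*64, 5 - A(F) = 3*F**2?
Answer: 2337/4 ≈ 584.25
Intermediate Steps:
A(F) = 5 - 3*F**2
U = 8 (U = 5 + 3 = 8)
Q = 101/4 (Q = -(-37 - 1*64)/4 = -(-37 - 64)/4 = -1/4*(-101) = 101/4 ≈ 25.250)
w(a) = (5 - 3*a**2)/a
Q + w(U - 4)*(-52) = 101/4 + (-3*(8 - 4) + 5/(8 - 4))*(-52) = 101/4 + (-3*4 + 5/4)*(-52) = 101/4 + (-12 + 5*(1/4))*(-52) = 101/4 + (-12 + 5/4)*(-52) = 101/4 - 43/4*(-52) = 101/4 + 559 = 2337/4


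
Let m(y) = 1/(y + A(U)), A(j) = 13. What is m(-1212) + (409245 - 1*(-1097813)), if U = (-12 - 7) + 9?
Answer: 1806962541/1199 ≈ 1.5071e+6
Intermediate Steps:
U = -10 (U = -19 + 9 = -10)
m(y) = 1/(13 + y) (m(y) = 1/(y + 13) = 1/(13 + y))
m(-1212) + (409245 - 1*(-1097813)) = 1/(13 - 1212) + (409245 - 1*(-1097813)) = 1/(-1199) + (409245 + 1097813) = -1/1199 + 1507058 = 1806962541/1199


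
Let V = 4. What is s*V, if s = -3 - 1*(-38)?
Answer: 140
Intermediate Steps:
s = 35 (s = -3 + 38 = 35)
s*V = 35*4 = 140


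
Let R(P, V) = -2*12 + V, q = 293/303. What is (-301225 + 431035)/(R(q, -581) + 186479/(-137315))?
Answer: -2970810025/13877009 ≈ -214.08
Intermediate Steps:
q = 293/303 (q = 293*(1/303) = 293/303 ≈ 0.96700)
R(P, V) = -24 + V
(-301225 + 431035)/(R(q, -581) + 186479/(-137315)) = (-301225 + 431035)/((-24 - 581) + 186479/(-137315)) = 129810/(-605 + 186479*(-1/137315)) = 129810/(-605 - 186479/137315) = 129810/(-83262054/137315) = 129810*(-137315/83262054) = -2970810025/13877009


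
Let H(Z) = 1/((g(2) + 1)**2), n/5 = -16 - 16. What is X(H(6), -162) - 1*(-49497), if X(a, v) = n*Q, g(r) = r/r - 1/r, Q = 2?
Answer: 49177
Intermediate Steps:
n = -160 (n = 5*(-16 - 16) = 5*(-32) = -160)
g(r) = 1 - 1/r
H(Z) = 4/9 (H(Z) = 1/(((-1 + 2)/2 + 1)**2) = 1/(((1/2)*1 + 1)**2) = 1/((1/2 + 1)**2) = 1/((3/2)**2) = 1/(9/4) = 4/9)
X(a, v) = -320 (X(a, v) = -160*2 = -320)
X(H(6), -162) - 1*(-49497) = -320 - 1*(-49497) = -320 + 49497 = 49177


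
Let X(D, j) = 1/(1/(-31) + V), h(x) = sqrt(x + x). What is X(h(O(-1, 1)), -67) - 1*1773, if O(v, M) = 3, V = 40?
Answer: -2196716/1239 ≈ -1773.0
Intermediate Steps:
h(x) = sqrt(2)*sqrt(x) (h(x) = sqrt(2*x) = sqrt(2)*sqrt(x))
X(D, j) = 31/1239 (X(D, j) = 1/(1/(-31) + 40) = 1/(-1/31 + 40) = 1/(1239/31) = 31/1239)
X(h(O(-1, 1)), -67) - 1*1773 = 31/1239 - 1*1773 = 31/1239 - 1773 = -2196716/1239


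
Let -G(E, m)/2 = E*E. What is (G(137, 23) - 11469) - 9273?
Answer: -58280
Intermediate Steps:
G(E, m) = -2*E**2 (G(E, m) = -2*E*E = -2*E**2)
(G(137, 23) - 11469) - 9273 = (-2*137**2 - 11469) - 9273 = (-2*18769 - 11469) - 9273 = (-37538 - 11469) - 9273 = -49007 - 9273 = -58280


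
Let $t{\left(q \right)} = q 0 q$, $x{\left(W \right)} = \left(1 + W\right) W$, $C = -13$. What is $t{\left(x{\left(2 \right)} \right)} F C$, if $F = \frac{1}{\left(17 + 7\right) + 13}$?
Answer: $0$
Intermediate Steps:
$x{\left(W \right)} = W \left(1 + W\right)$
$t{\left(q \right)} = 0$ ($t{\left(q \right)} = 0 q = 0$)
$F = \frac{1}{37}$ ($F = \frac{1}{24 + 13} = \frac{1}{37} \approx 0.027027$)
$t{\left(x{\left(2 \right)} \right)} F C = 0 \cdot \frac{1}{37} \left(-13\right) = 0 \left(-13\right) = 0$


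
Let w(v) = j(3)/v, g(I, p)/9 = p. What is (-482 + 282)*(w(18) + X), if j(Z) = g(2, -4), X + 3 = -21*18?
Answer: 76600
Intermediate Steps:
g(I, p) = 9*p
X = -381 (X = -3 - 21*18 = -3 - 378 = -381)
j(Z) = -36 (j(Z) = 9*(-4) = -36)
w(v) = -36/v
(-482 + 282)*(w(18) + X) = (-482 + 282)*(-36/18 - 381) = -200*(-36*1/18 - 381) = -200*(-2 - 381) = -200*(-383) = 76600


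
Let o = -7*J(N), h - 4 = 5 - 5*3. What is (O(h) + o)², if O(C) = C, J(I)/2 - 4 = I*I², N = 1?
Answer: 5776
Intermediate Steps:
h = -6 (h = 4 + (5 - 5*3) = 4 + (5 - 15) = 4 - 10 = -6)
J(I) = 8 + 2*I³ (J(I) = 8 + 2*(I*I²) = 8 + 2*I³)
o = -70 (o = -7*(8 + 2*1³) = -7*(8 + 2*1) = -7*(8 + 2) = -7*10 = -70)
(O(h) + o)² = (-6 - 70)² = (-76)² = 5776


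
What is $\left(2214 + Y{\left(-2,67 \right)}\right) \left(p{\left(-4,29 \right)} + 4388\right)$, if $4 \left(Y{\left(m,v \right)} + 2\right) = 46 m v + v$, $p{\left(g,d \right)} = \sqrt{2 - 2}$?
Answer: $3017847$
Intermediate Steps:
$p{\left(g,d \right)} = 0$ ($p{\left(g,d \right)} = \sqrt{0} = 0$)
$Y{\left(m,v \right)} = -2 + \frac{v}{4} + \frac{23 m v}{2}$ ($Y{\left(m,v \right)} = -2 + \frac{46 m v + v}{4} = -2 + \frac{v + 46 m v}{4} = -2 + \left(\frac{v}{4} + \frac{23 m v}{2}\right) = -2 + \frac{v}{4} + \frac{23 m v}{2}$)
$\left(2214 + Y{\left(-2,67 \right)}\right) \left(p{\left(-4,29 \right)} + 4388\right) = \left(2214 + \left(-2 + \frac{1}{4} \cdot 67 + \frac{23}{2} \left(-2\right) 67\right)\right) \left(0 + 4388\right) = \left(2214 - \frac{6105}{4}\right) 4388 = \frac{2751}{4} \cdot 4388 = 3017847$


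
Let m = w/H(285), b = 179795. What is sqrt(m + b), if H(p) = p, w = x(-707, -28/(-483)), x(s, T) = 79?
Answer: sqrt(14603871390)/285 ≈ 424.02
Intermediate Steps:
w = 79
m = 79/285 ≈ 0.27719
sqrt(m + b) = sqrt(79/285 + 179795) = sqrt(51241654/285) = sqrt(14603871390)/285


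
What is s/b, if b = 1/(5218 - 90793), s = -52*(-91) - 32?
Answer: -402202500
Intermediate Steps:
s = 4700 (s = 4732 - 32 = 4700)
b = -1/85575 (b = 1/(-85575) = -1/85575 ≈ -1.1686e-5)
s/b = 4700/(-1/85575) = 4700*(-85575) = -402202500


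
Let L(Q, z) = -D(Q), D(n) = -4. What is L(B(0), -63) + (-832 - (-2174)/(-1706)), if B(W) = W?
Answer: -707371/853 ≈ -829.27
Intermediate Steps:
L(Q, z) = 4 (L(Q, z) = -1*(-4) = 4)
L(B(0), -63) + (-832 - (-2174)/(-1706)) = 4 + (-832 - (-2174)/(-1706)) = 4 + (-832 - (-2174)*(-1)/1706) = 4 + (-832 - 1*1087/853) = 4 + (-832 - 1087/853) = 4 - 710783/853 = -707371/853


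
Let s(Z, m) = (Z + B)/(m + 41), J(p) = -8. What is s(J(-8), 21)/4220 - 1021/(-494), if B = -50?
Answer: 66776447/32312540 ≈ 2.0666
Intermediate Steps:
s(Z, m) = (-50 + Z)/(41 + m) (s(Z, m) = (Z - 50)/(m + 41) = (-50 + Z)/(41 + m))
s(J(-8), 21)/4220 - 1021/(-494) = ((-50 - 8)/(41 + 21))/4220 - 1021/(-494) = (-58/62)*(1/4220) - 1021*(-1/494) = ((1/62)*(-58))*(1/4220) + 1021/494 = -29/31*1/4220 + 1021/494 = -29/130820 + 1021/494 = 66776447/32312540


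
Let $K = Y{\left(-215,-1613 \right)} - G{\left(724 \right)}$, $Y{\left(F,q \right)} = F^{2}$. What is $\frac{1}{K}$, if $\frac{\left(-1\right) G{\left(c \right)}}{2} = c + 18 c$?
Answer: $\frac{1}{73737} \approx 1.3562 \cdot 10^{-5}$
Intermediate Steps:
$G{\left(c \right)} = - 38 c$ ($G{\left(c \right)} = - 2 \left(c + 18 c\right) = - 2 \cdot 19 c = - 38 c$)
$K = 73737$ ($K = \left(-215\right)^{2} - \left(-38\right) 724 = 46225 - -27512 = 46225 + 27512 = 73737$)
$\frac{1}{K} = \frac{1}{73737}$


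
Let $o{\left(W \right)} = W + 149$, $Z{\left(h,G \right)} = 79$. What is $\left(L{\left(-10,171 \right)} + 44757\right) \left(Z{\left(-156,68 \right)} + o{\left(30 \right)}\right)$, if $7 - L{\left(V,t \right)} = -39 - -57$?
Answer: $11544468$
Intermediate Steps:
$o{\left(W \right)} = 149 + W$
$L{\left(V,t \right)} = -11$ ($L{\left(V,t \right)} = 7 - \left(-39 - -57\right) = 7 - \left(-39 + 57\right) = 7 - 18 = -11$)
$\left(L{\left(-10,171 \right)} + 44757\right) \left(Z{\left(-156,68 \right)} + o{\left(30 \right)}\right) = \left(-11 + 44757\right) \left(79 + \left(149 + 30\right)\right) = 44746 \left(79 + 179\right) = 44746 \cdot 258 = 11544468$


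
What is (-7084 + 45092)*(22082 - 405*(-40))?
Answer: 1455022256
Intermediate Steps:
(-7084 + 45092)*(22082 - 405*(-40)) = 38008*(22082 + 16200) = 38008*38282 = 1455022256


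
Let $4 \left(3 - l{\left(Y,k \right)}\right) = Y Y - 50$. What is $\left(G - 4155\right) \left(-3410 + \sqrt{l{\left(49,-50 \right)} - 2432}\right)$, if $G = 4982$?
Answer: $-2820070 + \frac{827 i \sqrt{12067}}{2} \approx -2.8201 \cdot 10^{6} + 45423.0 i$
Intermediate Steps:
$l{\left(Y,k \right)} = \frac{31}{2} - \frac{Y^{2}}{4}$ ($l{\left(Y,k \right)} = 3 - \frac{Y Y - 50}{4} = 3 - \frac{Y^{2} - 50}{4} = 3 - \frac{-50 + Y^{2}}{4} = 3 - \left(- \frac{25}{2} + \frac{Y^{2}}{4}\right) = \frac{31}{2} - \frac{Y^{2}}{4}$)
$\left(G - 4155\right) \left(-3410 + \sqrt{l{\left(49,-50 \right)} - 2432}\right) = \left(4982 - 4155\right) \left(-3410 + \sqrt{\left(\frac{31}{2} - \frac{49^{2}}{4}\right) - 2432}\right) = 827 \left(-3410 + \sqrt{\left(\frac{31}{2} - \frac{2401}{4}\right) - 2432}\right) = 827 \left(-3410 + \sqrt{- \frac{2339}{4} - 2432}\right) = 827 \left(-3410 + \sqrt{- \frac{12067}{4}}\right) = 827 \left(-3410 + \frac{i \sqrt{12067}}{2}\right) = -2820070 + \frac{827 i \sqrt{12067}}{2}$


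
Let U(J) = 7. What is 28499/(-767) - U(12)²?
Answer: -66082/767 ≈ -86.156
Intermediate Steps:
28499/(-767) - U(12)² = 28499/(-767) - 1*7² = 28499*(-1/767) - 1*49 = -28499/767 - 49 = -66082/767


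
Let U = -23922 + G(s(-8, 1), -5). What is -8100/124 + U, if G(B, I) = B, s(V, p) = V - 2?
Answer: -743917/31 ≈ -23997.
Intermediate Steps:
s(V, p) = -2 + V
U = -23932 (U = -23922 + (-2 - 8) = -23922 - 10 = -23932)
-8100/124 + U = -8100/124 - 23932 = -50*81/62 - 23932 = -2025/31 - 23932 = -743917/31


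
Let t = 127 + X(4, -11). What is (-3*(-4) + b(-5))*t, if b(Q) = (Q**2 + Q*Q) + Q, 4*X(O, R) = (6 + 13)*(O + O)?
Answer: 9405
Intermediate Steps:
X(O, R) = 19*O/2 (X(O, R) = ((6 + 13)*(O + O))/4 = (19*(2*O))/4 = (38*O)/4 = 19*O/2)
b(Q) = Q + 2*Q**2 (b(Q) = (Q**2 + Q**2) + Q = 2*Q**2 + Q = Q + 2*Q**2)
t = 165 (t = 127 + (19/2)*4 = 127 + 38 = 165)
(-3*(-4) + b(-5))*t = (-3*(-4) - 5*(1 + 2*(-5)))*165 = (12 - 5*(1 - 10))*165 = (12 - 5*(-9))*165 = (12 + 45)*165 = 57*165 = 9405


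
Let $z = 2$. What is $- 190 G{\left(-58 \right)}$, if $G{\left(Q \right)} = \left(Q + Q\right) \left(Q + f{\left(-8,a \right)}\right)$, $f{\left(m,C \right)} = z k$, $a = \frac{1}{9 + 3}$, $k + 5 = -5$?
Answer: $-1719120$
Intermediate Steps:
$k = -10$ ($k = -5 - 5 = -10$)
$a = \frac{1}{12} \approx 0.083333$
$f{\left(m,C \right)} = -20$ ($f{\left(m,C \right)} = 2 \left(-10\right) = -20$)
$G{\left(Q \right)} = 2 Q \left(-20 + Q\right)$ ($G{\left(Q \right)} = \left(Q + Q\right) \left(Q - 20\right) = 2 Q \left(-20 + Q\right)$)
$- 190 G{\left(-58 \right)} = - 190 \cdot 2 \left(-58\right) \left(-20 - 58\right) = - 190 \cdot 2 \left(-58\right) \left(-78\right) = \left(-190\right) 9048 = -1719120$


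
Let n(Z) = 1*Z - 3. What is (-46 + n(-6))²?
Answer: 3025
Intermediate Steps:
n(Z) = -3 + Z (n(Z) = Z - 3 = -3 + Z)
(-46 + n(-6))² = (-46 + (-3 - 6))² = (-46 - 9)² = (-55)² = 3025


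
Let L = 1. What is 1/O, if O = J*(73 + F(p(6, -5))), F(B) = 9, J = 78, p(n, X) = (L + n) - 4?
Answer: 1/6396 ≈ 0.00015635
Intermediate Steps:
p(n, X) = -3 + n (p(n, X) = (1 + n) - 4 = -3 + n)
O = 6396 (O = 78*(73 + 9) = 78*82 = 6396)
1/O = 1/6396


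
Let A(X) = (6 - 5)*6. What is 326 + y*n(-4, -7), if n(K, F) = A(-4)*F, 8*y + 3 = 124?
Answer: -1237/4 ≈ -309.25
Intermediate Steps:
A(X) = 6 (A(X) = 1*6 = 6)
y = 121/8 (y = -3/8 + (1/8)*124 = -3/8 + 31/2 = 121/8 ≈ 15.125)
n(K, F) = 6*F
326 + y*n(-4, -7) = 326 + 121*(6*(-7))/8 = 326 + (121/8)*(-42) = 326 - 2541/4 = -1237/4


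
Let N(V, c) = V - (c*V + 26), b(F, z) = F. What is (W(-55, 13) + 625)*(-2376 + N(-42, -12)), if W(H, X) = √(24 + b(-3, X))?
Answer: -1842500 - 2948*√21 ≈ -1.8560e+6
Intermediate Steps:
W(H, X) = √21 (W(H, X) = √(24 - 3) = √21)
N(V, c) = -26 + V - V*c (N(V, c) = V - (V*c + 26) = V - (26 + V*c) = V + (-26 - V*c) = -26 + V - V*c)
(W(-55, 13) + 625)*(-2376 + N(-42, -12)) = (√21 + 625)*(-2376 + (-26 - 42 - 1*(-42)*(-12))) = (625 + √21)*(-2376 + (-26 - 42 - 504)) = (625 + √21)*(-2376 - 572) = (625 + √21)*(-2948) = -1842500 - 2948*√21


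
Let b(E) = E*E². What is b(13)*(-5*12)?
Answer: -131820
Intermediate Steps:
b(E) = E³
b(13)*(-5*12) = 13³*(-5*12) = 2197*(-60) = -131820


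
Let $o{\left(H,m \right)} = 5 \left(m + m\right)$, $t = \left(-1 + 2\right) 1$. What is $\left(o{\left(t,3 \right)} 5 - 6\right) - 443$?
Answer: $-299$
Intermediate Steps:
$t = 1$ ($t = 1 \cdot 1 = 1$)
$o{\left(H,m \right)} = 10 m$ ($o{\left(H,m \right)} = 5 \cdot 2 m = 10 m$)
$\left(o{\left(t,3 \right)} 5 - 6\right) - 443 = \left(10 \cdot 3 \cdot 5 - 6\right) - 443 = \left(30 \cdot 5 - 6\right) - 443 = \left(150 - 6\right) - 443 = 144 - 443 = -299$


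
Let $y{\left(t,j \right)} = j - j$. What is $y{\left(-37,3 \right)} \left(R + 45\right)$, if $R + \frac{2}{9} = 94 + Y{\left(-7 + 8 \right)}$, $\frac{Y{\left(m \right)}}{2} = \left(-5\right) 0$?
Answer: $0$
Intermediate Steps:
$y{\left(t,j \right)} = 0$
$Y{\left(m \right)} = 0$ ($Y{\left(m \right)} = 2 \left(\left(-5\right) 0\right) = 2 \cdot 0 = 0$)
$R = \frac{844}{9}$ ($R = - \frac{2}{9} + \left(94 + 0\right) = - \frac{2}{9} + 94 = \frac{844}{9} \approx 93.778$)
$y{\left(-37,3 \right)} \left(R + 45\right) = 0 \left(\frac{844}{9} + 45\right) = 0 \cdot \frac{1249}{9} = 0$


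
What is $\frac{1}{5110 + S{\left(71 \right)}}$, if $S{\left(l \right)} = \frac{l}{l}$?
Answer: $\frac{1}{5111} \approx 0.00019566$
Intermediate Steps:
$S{\left(l \right)} = 1$
$\frac{1}{5110 + S{\left(71 \right)}} = \frac{1}{5110 + 1} = \frac{1}{5111}$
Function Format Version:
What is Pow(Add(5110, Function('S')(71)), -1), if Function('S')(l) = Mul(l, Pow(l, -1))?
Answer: Rational(1, 5111) ≈ 0.00019566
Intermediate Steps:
Function('S')(l) = 1
Pow(Add(5110, Function('S')(71)), -1) = Pow(Add(5110, 1), -1) = Pow(5111, -1) = Rational(1, 5111)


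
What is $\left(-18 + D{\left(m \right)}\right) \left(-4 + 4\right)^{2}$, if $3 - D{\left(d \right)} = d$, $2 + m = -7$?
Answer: $0$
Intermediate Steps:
$m = -9$ ($m = -2 - 7 = -9$)
$D{\left(d \right)} = 3 - d$
$\left(-18 + D{\left(m \right)}\right) \left(-4 + 4\right)^{2} = \left(-18 + \left(3 - -9\right)\right) \left(-4 + 4\right)^{2} = \left(-18 + \left(3 + 9\right)\right) 0^{2} = \left(-18 + 12\right) 0 = \left(-6\right) 0 = 0$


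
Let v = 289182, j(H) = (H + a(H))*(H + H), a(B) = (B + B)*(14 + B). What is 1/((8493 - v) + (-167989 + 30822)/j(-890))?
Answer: -2773934200/778612816526633 ≈ -3.5627e-6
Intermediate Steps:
a(B) = 2*B*(14 + B) (a(B) = (2*B)*(14 + B) = 2*B*(14 + B))
j(H) = 2*H*(H + 2*H*(14 + H)) (j(H) = (H + 2*H*(14 + H))*(H + H) = (H + 2*H*(14 + H))*(2*H) = 2*H*(H + 2*H*(14 + H)))
1/((8493 - v) + (-167989 + 30822)/j(-890)) = 1/((8493 - 1*289182) + (-167989 + 30822)/(((-890)²*(58 + 4*(-890))))) = 1/((8493 - 289182) - 137167*1/(792100*(58 - 3560))) = 1/(-280689 - 137167/(792100*(-3502))) = 1/(-280689 - 137167/(-2773934200)) = 1/(-280689 - 137167*(-1/2773934200)) = 1/(-280689 + 137167/2773934200) = 1/(-778612816526633/2773934200) = -2773934200/778612816526633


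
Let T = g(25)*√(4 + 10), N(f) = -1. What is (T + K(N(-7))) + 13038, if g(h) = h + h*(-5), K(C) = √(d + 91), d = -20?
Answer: 13038 + √71 - 100*√14 ≈ 12672.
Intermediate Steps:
K(C) = √71 (K(C) = √(-20 + 91) = √71)
g(h) = -4*h (g(h) = h - 5*h = -4*h)
T = -100*√14 (T = (-4*25)*√(4 + 10) = -100*√14 ≈ -374.17)
(T + K(N(-7))) + 13038 = (-100*√14 + √71) + 13038 = (√71 - 100*√14) + 13038 = 13038 + √71 - 100*√14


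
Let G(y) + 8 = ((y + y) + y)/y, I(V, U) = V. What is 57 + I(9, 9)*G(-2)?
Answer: 12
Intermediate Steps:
G(y) = -5 (G(y) = -8 + ((y + y) + y)/y = -8 + (2*y + y)/y = -8 + (3*y)/y = -8 + 3 = -5)
57 + I(9, 9)*G(-2) = 57 + 9*(-5) = 57 - 45 = 12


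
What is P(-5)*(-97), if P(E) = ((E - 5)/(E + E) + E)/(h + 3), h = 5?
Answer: 97/2 ≈ 48.500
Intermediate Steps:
P(E) = E/8 + (-5 + E)/(16*E) (P(E) = ((E - 5)/(E + E) + E)/(5 + 3) = ((-5 + E)/((2*E)) + E)/8 = ((-5 + E)*(1/(2*E)) + E)*(1/8) = ((-5 + E)/(2*E) + E)*(1/8) = (E + (-5 + E)/(2*E))*(1/8) = E/8 + (-5 + E)/(16*E))
P(-5)*(-97) = ((1/16)*(-5 - 5 + 2*(-5)**2)/(-5))*(-97) = ((1/16)*(-1/5)*(-5 - 5 + 2*25))*(-97) = ((1/16)*(-1/5)*(-5 - 5 + 50))*(-97) = ((1/16)*(-1/5)*40)*(-97) = -1/2*(-97) = 97/2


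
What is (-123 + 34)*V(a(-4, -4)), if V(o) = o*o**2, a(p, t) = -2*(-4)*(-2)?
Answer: 364544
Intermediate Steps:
a(p, t) = -16 (a(p, t) = 8*(-2) = -16)
V(o) = o**3
(-123 + 34)*V(a(-4, -4)) = (-123 + 34)*(-16)**3 = -89*(-4096) = 364544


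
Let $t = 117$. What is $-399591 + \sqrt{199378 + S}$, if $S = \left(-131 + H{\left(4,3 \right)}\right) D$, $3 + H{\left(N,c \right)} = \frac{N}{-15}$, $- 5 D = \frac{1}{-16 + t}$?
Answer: $-399591 + \frac{2 \sqrt{114404495073}}{1515} \approx -3.9914 \cdot 10^{5}$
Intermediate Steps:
$D = - \frac{1}{505}$ ($D = - \frac{1}{5 \left(-16 + 117\right)} = - \frac{1}{5 \cdot 101} = \left(- \frac{1}{5}\right) \frac{1}{101} = - \frac{1}{505} \approx -0.0019802$)
$H{\left(N,c \right)} = -3 - \frac{N}{15}$ ($H{\left(N,c \right)} = -3 + \frac{N}{-15} = -3 + N \left(- \frac{1}{15}\right) = -3 - \frac{N}{15}$)
$S = \frac{2014}{7575}$ ($S = \left(-131 - \frac{49}{15}\right) \left(- \frac{1}{505}\right) = \left(- \frac{2014}{15}\right) \left(- \frac{1}{505}\right) = \frac{2014}{7575} \approx 0.26587$)
$-399591 + \sqrt{199378 + S} = -399591 + \sqrt{199378 + \frac{2014}{7575}} = -399591 + \sqrt{\frac{1510290364}{7575}} = -399591 + \frac{2 \sqrt{114404495073}}{1515}$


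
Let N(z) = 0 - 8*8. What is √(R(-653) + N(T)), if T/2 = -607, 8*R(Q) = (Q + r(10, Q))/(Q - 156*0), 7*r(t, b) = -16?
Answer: I*√21353563630/18284 ≈ 7.9922*I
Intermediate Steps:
r(t, b) = -16/7 (r(t, b) = (⅐)*(-16) = -16/7)
R(Q) = (-16/7 + Q)/(8*Q) (R(Q) = ((Q - 16/7)/(Q - 156*0))/8 = ((-16/7 + Q)/(Q + 0))/8 = ((-16/7 + Q)/Q)/8 = (-16/7 + Q)/(8*Q))
T = -1214 (T = 2*(-607) = -1214)
N(z) = -64 (N(z) = 0 - 64 = -64)
√(R(-653) + N(T)) = √((1/56)*(-16 + 7*(-653))/(-653) - 64) = √((1/56)*(-1/653)*(-16 - 4571) - 64) = √((1/56)*(-1/653)*(-4587) - 64) = √(4587/36568 - 64) = √(-2335765/36568) = I*√21353563630/18284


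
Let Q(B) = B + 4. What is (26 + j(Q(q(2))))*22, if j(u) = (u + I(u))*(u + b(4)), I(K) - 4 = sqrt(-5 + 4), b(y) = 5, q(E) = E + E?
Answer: 4004 + 286*I ≈ 4004.0 + 286.0*I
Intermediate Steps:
q(E) = 2*E
Q(B) = 4 + B
I(K) = 4 + I (I(K) = 4 + sqrt(-5 + 4) = 4 + sqrt(-1) = 4 + I)
j(u) = (5 + u)*(4 + I + u) (j(u) = (u + (4 + I))*(u + 5) = (4 + I + u)*(5 + u) = (5 + u)*(4 + I + u))
(26 + j(Q(q(2))))*22 = (26 + (20 + (4 + 2*2)**2 + 5*I + (4 + 2*2)*(9 + I)))*22 = (26 + (20 + (4 + 4)**2 + 5*I + (4 + 4)*(9 + I)))*22 = (26 + (20 + 8**2 + 5*I + 8*(9 + I)))*22 = (26 + (20 + 64 + 5*I + (72 + 8*I)))*22 = (26 + (156 + 13*I))*22 = (182 + 13*I)*22 = 4004 + 286*I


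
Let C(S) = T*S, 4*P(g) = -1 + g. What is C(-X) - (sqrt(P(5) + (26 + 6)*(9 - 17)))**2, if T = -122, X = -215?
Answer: -25975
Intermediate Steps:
P(g) = -1/4 + g/4 (P(g) = (-1 + g)/4 = -1/4 + g/4)
C(S) = -122*S
C(-X) - (sqrt(P(5) + (26 + 6)*(9 - 17)))**2 = -(-122)*(-215) - (sqrt((-1/4 + (1/4)*5) + (26 + 6)*(9 - 17)))**2 = -122*215 - (sqrt((-1/4 + 5/4) + 32*(-8)))**2 = -26230 - (sqrt(1 - 256))**2 = -26230 - (sqrt(-255))**2 = -26230 - (I*sqrt(255))**2 = -26230 - 1*(-255) = -26230 + 255 = -25975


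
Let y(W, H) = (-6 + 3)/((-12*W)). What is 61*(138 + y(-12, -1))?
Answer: 404003/48 ≈ 8416.7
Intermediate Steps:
y(W, H) = 1/(4*W) (y(W, H) = -(-1)/(4*W) = 1/(4*W))
61*(138 + y(-12, -1)) = 61*(138 + (¼)/(-12)) = 61*(138 + (¼)*(-1/12)) = 61*(138 - 1/48) = 61*(6623/48) = 404003/48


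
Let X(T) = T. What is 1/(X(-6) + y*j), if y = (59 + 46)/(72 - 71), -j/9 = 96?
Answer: -1/90726 ≈ -1.1022e-5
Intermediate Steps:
j = -864 (j = -9*96 = -864)
y = 105 (y = 105/1 = 105*1 = 105)
1/(X(-6) + y*j) = 1/(-6 + 105*(-864)) = 1/(-6 - 90720) = 1/(-90726) = -1/90726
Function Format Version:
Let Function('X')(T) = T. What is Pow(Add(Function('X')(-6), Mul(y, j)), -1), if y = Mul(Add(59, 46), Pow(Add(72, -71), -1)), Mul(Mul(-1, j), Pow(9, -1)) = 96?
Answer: Rational(-1, 90726) ≈ -1.1022e-5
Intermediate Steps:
j = -864 (j = Mul(-9, 96) = -864)
y = 105 (y = Mul(105, Pow(1, -1)) = Mul(105, 1) = 105)
Pow(Add(Function('X')(-6), Mul(y, j)), -1) = Pow(Add(-6, Mul(105, -864)), -1) = Pow(Add(-6, -90720), -1) = Pow(-90726, -1) = Rational(-1, 90726)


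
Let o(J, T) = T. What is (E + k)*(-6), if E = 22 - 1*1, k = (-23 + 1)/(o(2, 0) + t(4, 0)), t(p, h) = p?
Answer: -93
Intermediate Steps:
k = -11/2 (k = (-23 + 1)/(0 + 4) = -22/4 = -22*¼ = -11/2 ≈ -5.5000)
E = 21 (E = 22 - 1 = 21)
(E + k)*(-6) = (21 - 11/2)*(-6) = (31/2)*(-6) = -93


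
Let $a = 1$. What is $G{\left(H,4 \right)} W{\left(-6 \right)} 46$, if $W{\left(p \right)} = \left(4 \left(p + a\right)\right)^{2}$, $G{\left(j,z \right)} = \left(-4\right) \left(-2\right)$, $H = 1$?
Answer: $147200$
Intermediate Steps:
$G{\left(j,z \right)} = 8$
$W{\left(p \right)} = \left(4 + 4 p\right)^{2}$ ($W{\left(p \right)} = \left(4 \left(p + 1\right)\right)^{2} = \left(4 \left(1 + p\right)\right)^{2} = \left(4 + 4 p\right)^{2}$)
$G{\left(H,4 \right)} W{\left(-6 \right)} 46 = 8 \cdot 16 \left(1 - 6\right)^{2} \cdot 46 = 8 \cdot 16 \left(-5\right)^{2} \cdot 46 = 8 \cdot 16 \cdot 25 \cdot 46 = 8 \cdot 400 \cdot 46 = 3200 \cdot 46 = 147200$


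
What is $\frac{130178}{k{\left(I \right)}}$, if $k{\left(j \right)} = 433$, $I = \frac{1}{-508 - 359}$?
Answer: $\frac{130178}{433} \approx 300.64$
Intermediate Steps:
$I = - \frac{1}{867}$ ($I = \frac{1}{-867} = - \frac{1}{867} \approx -0.0011534$)
$\frac{130178}{k{\left(I \right)}} = \frac{130178}{433}$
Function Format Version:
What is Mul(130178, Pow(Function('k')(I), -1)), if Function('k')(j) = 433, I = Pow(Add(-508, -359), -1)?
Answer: Rational(130178, 433) ≈ 300.64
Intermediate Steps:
I = Rational(-1, 867) (I = Pow(-867, -1) = Rational(-1, 867) ≈ -0.0011534)
Mul(130178, Pow(Function('k')(I), -1)) = Mul(130178, Pow(433, -1)) = Mul(130178, Rational(1, 433)) = Rational(130178, 433)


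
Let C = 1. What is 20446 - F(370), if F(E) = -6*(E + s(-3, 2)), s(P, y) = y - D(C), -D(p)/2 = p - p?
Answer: 22678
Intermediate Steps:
D(p) = 0 (D(p) = -2*(p - p) = -2*0 = 0)
s(P, y) = y (s(P, y) = y - 1*0 = y + 0 = y)
F(E) = -12 - 6*E (F(E) = -6*(E + 2) = -6*(2 + E) = -12 - 6*E)
20446 - F(370) = 20446 - (-12 - 6*370) = 20446 - (-12 - 2220) = 20446 - 1*(-2232) = 20446 + 2232 = 22678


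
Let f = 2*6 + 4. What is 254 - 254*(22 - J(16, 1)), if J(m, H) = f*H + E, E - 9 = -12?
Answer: -2032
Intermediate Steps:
E = -3 (E = 9 - 12 = -3)
f = 16 (f = 12 + 4 = 16)
J(m, H) = -3 + 16*H (J(m, H) = 16*H - 3 = -3 + 16*H)
254 - 254*(22 - J(16, 1)) = 254 - 254*(22 - (-3 + 16*1)) = 254 - 254*(22 - (-3 + 16)) = 254 - 254*(22 - 1*13) = 254 - 254*(22 - 13) = 254 - 254*9 = 254 - 2286 = -2032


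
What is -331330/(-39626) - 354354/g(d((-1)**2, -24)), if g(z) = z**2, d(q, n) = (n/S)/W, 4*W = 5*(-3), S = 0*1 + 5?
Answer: -2193920117645/10144256 ≈ -2.1627e+5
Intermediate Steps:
S = 5 (S = 0 + 5 = 5)
W = -15/4 (W = (5*(-3))/4 = (1/4)*(-15) = -15/4 ≈ -3.7500)
d(q, n) = -4*n/75 (d(q, n) = (n/5)/(-15/4) = (n*(1/5))*(-4/15) = (n/5)*(-4/15) = -4*n/75)
-331330/(-39626) - 354354/g(d((-1)**2, -24)) = -331330/(-39626) - 354354/((-4/75*(-24))**2) = -331330*(-1/39626) - 354354/((32/25)**2) = 165665/19813 - 354354/1024/625 = 165665/19813 - 354354*625/1024 = 165665/19813 - 110735625/512 = -2193920117645/10144256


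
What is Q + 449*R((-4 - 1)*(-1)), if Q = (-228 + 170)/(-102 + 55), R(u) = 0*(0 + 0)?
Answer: 58/47 ≈ 1.2340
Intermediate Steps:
R(u) = 0 (R(u) = 0*0 = 0)
Q = 58/47 (Q = -58/(-47) = -58*(-1/47) = 58/47 ≈ 1.2340)
Q + 449*R((-4 - 1)*(-1)) = 58/47 + 449*0 = 58/47 + 0 = 58/47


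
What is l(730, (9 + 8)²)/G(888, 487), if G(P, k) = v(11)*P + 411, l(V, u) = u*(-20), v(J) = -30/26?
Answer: 75140/7977 ≈ 9.4196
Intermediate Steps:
v(J) = -15/13 (v(J) = -30*1/26 = -15/13)
l(V, u) = -20*u
G(P, k) = 411 - 15*P/13 (G(P, k) = -15*P/13 + 411 = 411 - 15*P/13)
l(730, (9 + 8)²)/G(888, 487) = (-20*(9 + 8)²)/(411 - 15/13*888) = (-20*17²)/(411 - 13320/13) = (-20*289)/(-7977/13) = -5780*(-13/7977) = 75140/7977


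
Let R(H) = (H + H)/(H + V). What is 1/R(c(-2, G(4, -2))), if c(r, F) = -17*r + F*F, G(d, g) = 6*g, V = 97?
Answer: 275/356 ≈ 0.77247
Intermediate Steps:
c(r, F) = F² - 17*r (c(r, F) = -17*r + F² = F² - 17*r)
R(H) = 2*H/(97 + H) (R(H) = (H + H)/(H + 97) = (2*H)/(97 + H) = 2*H/(97 + H))
1/R(c(-2, G(4, -2))) = 1/(2*((6*(-2))² - 17*(-2))/(97 + ((6*(-2))² - 17*(-2)))) = 1/(2*((-12)² + 34)/(97 + ((-12)² + 34))) = 1/(2*(144 + 34)/(97 + (144 + 34))) = 1/(2*178/(97 + 178)) = 1/(2*178/275) = 1/(2*178*(1/275)) = 1/(356/275) = 275/356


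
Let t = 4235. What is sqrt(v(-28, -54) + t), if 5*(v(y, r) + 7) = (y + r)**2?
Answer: 18*sqrt(430)/5 ≈ 74.651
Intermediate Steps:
v(y, r) = -7 + (r + y)**2/5 (v(y, r) = -7 + (y + r)**2/5 = -7 + (r + y)**2/5)
sqrt(v(-28, -54) + t) = sqrt((-7 + (-54 - 28)**2/5) + 4235) = sqrt((-7 + (1/5)*(-82)**2) + 4235) = sqrt((-7 + (1/5)*6724) + 4235) = sqrt((-7 + 6724/5) + 4235) = sqrt(6689/5 + 4235) = sqrt(27864/5) = 18*sqrt(430)/5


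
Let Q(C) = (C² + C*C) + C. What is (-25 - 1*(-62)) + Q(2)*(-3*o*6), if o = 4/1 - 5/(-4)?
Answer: -908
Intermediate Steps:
Q(C) = C + 2*C² (Q(C) = (C² + C²) + C = 2*C² + C = C + 2*C²)
o = 21/4 (o = 4*1 - 5*(-¼) = 4 + 5/4 = 21/4 ≈ 5.2500)
(-25 - 1*(-62)) + Q(2)*(-3*o*6) = (-25 - 1*(-62)) + (2*(1 + 2*2))*(-3*21/4*6) = (-25 + 62) + (2*(1 + 4))*(-63/4*6) = 37 + (2*5)*(-189/2) = 37 + 10*(-189/2) = 37 - 945 = -908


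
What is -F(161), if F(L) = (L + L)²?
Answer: -103684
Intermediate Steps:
F(L) = 4*L² (F(L) = (2*L)² = 4*L²)
-F(161) = -4*161² = -4*25921 = -1*103684 = -103684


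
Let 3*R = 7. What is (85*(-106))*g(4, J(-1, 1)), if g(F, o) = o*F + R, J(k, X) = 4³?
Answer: -6982750/3 ≈ -2.3276e+6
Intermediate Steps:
R = 7/3 (R = (⅓)*7 = 7/3 ≈ 2.3333)
J(k, X) = 64
g(F, o) = 7/3 + F*o (g(F, o) = o*F + 7/3 = F*o + 7/3 = 7/3 + F*o)
(85*(-106))*g(4, J(-1, 1)) = (85*(-106))*(7/3 + 4*64) = -9010*(7/3 + 256) = -9010*775/3 = -6982750/3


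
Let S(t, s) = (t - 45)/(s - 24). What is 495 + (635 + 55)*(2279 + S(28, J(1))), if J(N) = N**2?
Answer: 1573515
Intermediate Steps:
S(t, s) = (-45 + t)/(-24 + s)
495 + (635 + 55)*(2279 + S(28, J(1))) = 495 + (635 + 55)*(2279 + (-45 + 28)/(-24 + 1**2)) = 495 + 690*(2279 - 17/(-24 + 1)) = 495 + 690*(2279 - 17/(-23)) = 495 + 690*(2279 - 1/23*(-17)) = 495 + 690*(2279 + 17/23) = 495 + 690*(52434/23) = 495 + 1573020 = 1573515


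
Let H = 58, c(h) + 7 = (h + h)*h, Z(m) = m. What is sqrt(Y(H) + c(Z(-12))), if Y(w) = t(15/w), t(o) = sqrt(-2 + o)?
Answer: sqrt(945284 + 58*I*sqrt(5858))/58 ≈ 16.763 + 0.039361*I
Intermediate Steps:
c(h) = -7 + 2*h**2 (c(h) = -7 + (h + h)*h = -7 + (2*h)*h = -7 + 2*h**2)
Y(w) = sqrt(-2 + 15/w)
sqrt(Y(H) + c(Z(-12))) = sqrt(sqrt(-2 + 15/58) + (-7 + 2*(-12)**2)) = sqrt(sqrt(-2 + 15*(1/58)) + (-7 + 2*144)) = sqrt(sqrt(-2 + 15/58) + (-7 + 288)) = sqrt(sqrt(-101/58) + 281) = sqrt(I*sqrt(5858)/58 + 281) = sqrt(281 + I*sqrt(5858)/58)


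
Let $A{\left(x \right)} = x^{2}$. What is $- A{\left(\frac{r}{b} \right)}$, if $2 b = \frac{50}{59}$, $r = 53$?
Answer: $- \frac{9778129}{625} \approx -15645.0$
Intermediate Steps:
$b = \frac{25}{59}$ ($b = \frac{50 \cdot \frac{1}{59}}{2} = \frac{1}{2} \cdot \frac{50}{59} = \frac{25}{59} \approx 0.42373$)
$- A{\left(\frac{r}{b} \right)} = - \left(\frac{53}{\frac{25}{59}}\right)^{2} = - \left(53 \cdot \frac{59}{25}\right)^{2} = - \left(\frac{3127}{25}\right)^{2} = \left(-1\right) \frac{9778129}{625} = - \frac{9778129}{625}$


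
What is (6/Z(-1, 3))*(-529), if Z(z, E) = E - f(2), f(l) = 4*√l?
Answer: 414 + 552*√2 ≈ 1194.6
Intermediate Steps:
Z(z, E) = E - 4*√2
(6/Z(-1, 3))*(-529) = (6/(3 - 4*√2))*(-529) = -3174/(3 - 4*√2)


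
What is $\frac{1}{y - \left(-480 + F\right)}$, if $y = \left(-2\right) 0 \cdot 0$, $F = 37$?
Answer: $\frac{1}{443} \approx 0.0022573$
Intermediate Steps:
$y = 0$ ($y = 0 \cdot 0 = 0$)
$\frac{1}{y - \left(-480 + F\right)} = \frac{1}{0 - -443} = \frac{1}{0 + \left(480 - 37\right)} = \frac{1}{0 + 443} = \frac{1}{443}$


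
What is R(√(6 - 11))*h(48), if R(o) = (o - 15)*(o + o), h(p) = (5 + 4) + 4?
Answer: -130 - 390*I*√5 ≈ -130.0 - 872.07*I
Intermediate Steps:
h(p) = 13 (h(p) = 9 + 4 = 13)
R(o) = 2*o*(-15 + o) (R(o) = (-15 + o)*(2*o) = 2*o*(-15 + o))
R(√(6 - 11))*h(48) = (2*√(6 - 11)*(-15 + √(6 - 11)))*13 = (2*√(-5)*(-15 + √(-5)))*13 = (2*(I*√5)*(-15 + I*√5))*13 = (2*I*√5*(-15 + I*√5))*13 = 26*I*√5*(-15 + I*√5)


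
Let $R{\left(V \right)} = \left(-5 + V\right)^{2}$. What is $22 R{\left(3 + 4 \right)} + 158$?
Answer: $246$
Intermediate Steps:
$22 R{\left(3 + 4 \right)} + 158 = 22 \left(-5 + \left(3 + 4\right)\right)^{2} + 158 = 22 \left(-5 + 7\right)^{2} + 158 = 22 \cdot 2^{2} + 158 = 22 \cdot 4 + 158 = 88 + 158 = 246$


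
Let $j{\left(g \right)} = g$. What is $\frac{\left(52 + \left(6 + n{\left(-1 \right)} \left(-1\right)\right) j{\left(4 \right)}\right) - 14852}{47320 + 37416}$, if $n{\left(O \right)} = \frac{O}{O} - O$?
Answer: $- \frac{231}{1324} \approx -0.17447$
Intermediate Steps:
$n{\left(O \right)} = 1 - O$
$\frac{\left(52 + \left(6 + n{\left(-1 \right)} \left(-1\right)\right) j{\left(4 \right)}\right) - 14852}{47320 + 37416} = \frac{\left(52 + \left(6 + \left(1 - -1\right) \left(-1\right)\right) 4\right) - 14852}{47320 + 37416} = \frac{\left(52 + \left(6 + \left(1 + 1\right) \left(-1\right)\right) 4\right) - 14852}{84736} = \left(\left(52 + \left(6 + 2 \left(-1\right)\right) 4\right) - 14852\right) \frac{1}{84736} = \left(\left(52 + \left(6 - 2\right) 4\right) - 14852\right) \frac{1}{84736} = \left(\left(52 + 4 \cdot 4\right) - 14852\right) \frac{1}{84736} = \left(\left(52 + 16\right) - 14852\right) \frac{1}{84736} = \left(68 - 14852\right) \frac{1}{84736} = \left(-14784\right) \frac{1}{84736} = - \frac{231}{1324}$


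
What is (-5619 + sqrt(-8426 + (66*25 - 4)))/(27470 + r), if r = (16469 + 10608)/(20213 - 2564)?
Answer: -99169731/484845107 + 35298*I*sqrt(1695)/484845107 ≈ -0.20454 + 0.0029973*I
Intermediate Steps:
r = 27077/17649 ≈ 1.5342
(-5619 + sqrt(-8426 + (66*25 - 4)))/(27470 + r) = (-5619 + sqrt(-8426 + (66*25 - 4)))/(27470 + 27077/17649) = (-5619 + sqrt(-8426 + (1650 - 4)))/(484845107/17649) = (-5619 + sqrt(-8426 + 1646))*(17649/484845107) = (-5619 + sqrt(-6780))*(17649/484845107) = (-5619 + 2*I*sqrt(1695))*(17649/484845107) = -99169731/484845107 + 35298*I*sqrt(1695)/484845107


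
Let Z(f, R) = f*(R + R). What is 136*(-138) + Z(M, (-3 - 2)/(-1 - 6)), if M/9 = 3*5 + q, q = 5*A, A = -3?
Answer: -18768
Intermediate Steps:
q = -15 (q = 5*(-3) = -15)
M = 0 (M = 9*(3*5 - 15) = 9*(15 - 15) = 9*0 = 0)
Z(f, R) = 2*R*f (Z(f, R) = f*(2*R) = 2*R*f)
136*(-138) + Z(M, (-3 - 2)/(-1 - 6)) = 136*(-138) + 2*((-3 - 2)/(-1 - 6))*0 = -18768 + 2*(-5/(-7))*0 = -18768 + 2*(-5*(-⅐))*0 = -18768 + 2*(5/7)*0 = -18768 + 0 = -18768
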